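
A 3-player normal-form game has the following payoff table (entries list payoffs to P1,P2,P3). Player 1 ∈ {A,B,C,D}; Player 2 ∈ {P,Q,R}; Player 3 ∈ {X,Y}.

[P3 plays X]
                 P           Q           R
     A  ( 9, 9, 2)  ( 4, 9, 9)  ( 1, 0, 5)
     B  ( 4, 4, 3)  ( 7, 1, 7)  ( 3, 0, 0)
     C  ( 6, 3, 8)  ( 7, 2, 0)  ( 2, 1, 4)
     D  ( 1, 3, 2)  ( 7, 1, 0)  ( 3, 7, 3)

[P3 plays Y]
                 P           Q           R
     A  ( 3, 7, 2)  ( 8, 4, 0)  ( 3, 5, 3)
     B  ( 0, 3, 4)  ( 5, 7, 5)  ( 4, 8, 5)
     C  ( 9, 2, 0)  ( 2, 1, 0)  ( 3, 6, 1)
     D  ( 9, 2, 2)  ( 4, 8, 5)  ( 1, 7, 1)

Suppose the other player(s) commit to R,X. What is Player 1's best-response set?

P1 best: {B,D}

u_1(A vs R,X) = 1
u_1(B vs R,X) = 3
u_1(C vs R,X) = 2
u_1(D vs R,X) = 3
max payoff 3 at {B,D}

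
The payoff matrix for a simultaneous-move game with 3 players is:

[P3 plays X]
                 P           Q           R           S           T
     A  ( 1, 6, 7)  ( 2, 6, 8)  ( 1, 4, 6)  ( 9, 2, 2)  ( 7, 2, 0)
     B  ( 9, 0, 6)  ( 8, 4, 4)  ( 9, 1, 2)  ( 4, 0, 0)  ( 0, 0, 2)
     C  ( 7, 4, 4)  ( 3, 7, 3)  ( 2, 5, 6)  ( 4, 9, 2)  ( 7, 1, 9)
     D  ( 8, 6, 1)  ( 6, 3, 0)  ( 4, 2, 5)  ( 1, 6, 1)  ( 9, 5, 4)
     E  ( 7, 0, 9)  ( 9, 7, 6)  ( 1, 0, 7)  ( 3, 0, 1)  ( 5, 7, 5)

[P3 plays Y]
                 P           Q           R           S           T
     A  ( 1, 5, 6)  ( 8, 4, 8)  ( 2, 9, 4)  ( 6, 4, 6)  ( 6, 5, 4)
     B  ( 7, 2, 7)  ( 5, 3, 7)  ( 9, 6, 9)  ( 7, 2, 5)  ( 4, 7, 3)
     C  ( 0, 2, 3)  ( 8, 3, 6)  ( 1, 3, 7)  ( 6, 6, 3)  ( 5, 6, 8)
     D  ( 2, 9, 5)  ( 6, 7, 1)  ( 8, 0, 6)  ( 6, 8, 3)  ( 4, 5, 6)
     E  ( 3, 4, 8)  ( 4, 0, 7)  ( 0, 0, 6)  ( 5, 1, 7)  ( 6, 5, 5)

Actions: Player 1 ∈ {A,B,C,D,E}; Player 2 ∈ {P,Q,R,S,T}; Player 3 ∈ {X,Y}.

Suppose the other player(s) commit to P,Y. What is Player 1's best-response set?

u_1(A vs P,Y) = 1
u_1(B vs P,Y) = 7
u_1(C vs P,Y) = 0
u_1(D vs P,Y) = 2
u_1(E vs P,Y) = 3
max payoff 7 at {B}

P1 best: {B}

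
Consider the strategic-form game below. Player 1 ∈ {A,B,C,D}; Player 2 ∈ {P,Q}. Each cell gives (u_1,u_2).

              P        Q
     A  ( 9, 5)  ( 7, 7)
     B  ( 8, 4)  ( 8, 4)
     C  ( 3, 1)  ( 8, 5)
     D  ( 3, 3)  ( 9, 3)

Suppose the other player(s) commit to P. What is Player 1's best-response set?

u_1(A vs P) = 9
u_1(B vs P) = 8
u_1(C vs P) = 3
u_1(D vs P) = 3
max payoff 9 at {A}

argmax u_1 = {A}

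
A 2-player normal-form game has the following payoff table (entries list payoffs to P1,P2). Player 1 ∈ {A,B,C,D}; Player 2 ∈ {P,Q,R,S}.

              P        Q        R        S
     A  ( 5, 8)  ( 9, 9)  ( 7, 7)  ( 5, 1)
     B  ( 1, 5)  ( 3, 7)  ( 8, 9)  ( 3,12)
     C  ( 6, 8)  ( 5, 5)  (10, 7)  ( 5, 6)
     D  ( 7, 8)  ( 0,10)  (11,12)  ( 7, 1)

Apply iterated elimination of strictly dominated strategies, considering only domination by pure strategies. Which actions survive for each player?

Remaining: P1:{A,C,D} P2:{P,Q,R}

P1 drop B (C beats it: P:6>1 Q:5>3 R:10>8 S:5>3)
P2 drop S (P beats it: A:8>1 C:8>6 D:8>1)
P1→{A,C,D} P2→{P,Q,R}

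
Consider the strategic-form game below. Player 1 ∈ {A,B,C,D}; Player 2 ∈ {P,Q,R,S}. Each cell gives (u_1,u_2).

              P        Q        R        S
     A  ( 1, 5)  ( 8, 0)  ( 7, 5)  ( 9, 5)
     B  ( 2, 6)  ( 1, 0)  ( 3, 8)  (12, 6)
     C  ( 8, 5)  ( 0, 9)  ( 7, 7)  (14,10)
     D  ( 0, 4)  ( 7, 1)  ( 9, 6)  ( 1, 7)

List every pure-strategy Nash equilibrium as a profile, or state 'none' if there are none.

(A,P): not NE [P1→C gives 8>1]
(A,Q): not NE [P2→S gives 5>0]
(A,R): not NE [P1→D gives 9>7]
(A,S): not NE [P1→C gives 14>9]
(B,P): not NE [P1→C gives 8>2; P2→R gives 8>6]
(B,Q): not NE [P1→A gives 8>1; P2→R gives 8>0]
(B,R): not NE [P1→D gives 9>3]
(B,S): not NE [P1→C gives 14>12; P2→R gives 8>6]
(C,P): not NE [P2→S gives 10>5]
(C,Q): not NE [P1→A gives 8>0; P2→S gives 10>9]
(C,R): not NE [P1→D gives 9>7; P2→S gives 10>7]
(C,S): NE
(D,P): not NE [P1→C gives 8>0; P2→S gives 7>4]
(D,Q): not NE [P1→A gives 8>7; P2→S gives 7>1]
(D,R): not NE [P2→S gives 7>6]
(D,S): not NE [P1→C gives 14>1]

PSNE = {(C,S)}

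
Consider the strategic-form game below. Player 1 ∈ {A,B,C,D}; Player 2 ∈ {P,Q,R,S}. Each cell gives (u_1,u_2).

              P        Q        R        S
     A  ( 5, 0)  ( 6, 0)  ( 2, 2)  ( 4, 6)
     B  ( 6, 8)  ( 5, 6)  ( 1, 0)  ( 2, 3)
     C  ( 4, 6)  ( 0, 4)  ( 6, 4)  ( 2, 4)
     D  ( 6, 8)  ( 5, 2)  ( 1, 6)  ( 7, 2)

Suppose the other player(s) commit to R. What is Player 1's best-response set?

u_1(A vs R) = 2
u_1(B vs R) = 1
u_1(C vs R) = 6
u_1(D vs R) = 1
max payoff 6 at {C}

BR_1 = {C}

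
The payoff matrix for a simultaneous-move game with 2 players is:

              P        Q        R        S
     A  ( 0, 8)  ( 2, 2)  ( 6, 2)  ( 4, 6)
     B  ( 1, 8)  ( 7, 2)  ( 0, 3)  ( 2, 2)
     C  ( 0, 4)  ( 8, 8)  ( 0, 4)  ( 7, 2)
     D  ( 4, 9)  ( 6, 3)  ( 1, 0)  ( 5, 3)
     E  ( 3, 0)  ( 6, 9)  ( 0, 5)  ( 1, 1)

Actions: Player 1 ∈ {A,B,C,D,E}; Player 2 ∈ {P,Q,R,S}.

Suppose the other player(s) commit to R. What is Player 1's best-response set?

BR_1 = {A}

u_1(A vs R) = 6
u_1(B vs R) = 0
u_1(C vs R) = 0
u_1(D vs R) = 1
u_1(E vs R) = 0
max payoff 6 at {A}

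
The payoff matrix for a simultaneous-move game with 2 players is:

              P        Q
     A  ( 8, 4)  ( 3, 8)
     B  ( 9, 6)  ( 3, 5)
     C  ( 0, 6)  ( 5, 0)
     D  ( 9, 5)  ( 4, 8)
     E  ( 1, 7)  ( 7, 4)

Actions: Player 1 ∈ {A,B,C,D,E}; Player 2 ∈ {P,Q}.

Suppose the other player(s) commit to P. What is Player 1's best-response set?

u_1(A vs P) = 8
u_1(B vs P) = 9
u_1(C vs P) = 0
u_1(D vs P) = 9
u_1(E vs P) = 1
max payoff 9 at {B,D}

argmax u_1 = {B,D}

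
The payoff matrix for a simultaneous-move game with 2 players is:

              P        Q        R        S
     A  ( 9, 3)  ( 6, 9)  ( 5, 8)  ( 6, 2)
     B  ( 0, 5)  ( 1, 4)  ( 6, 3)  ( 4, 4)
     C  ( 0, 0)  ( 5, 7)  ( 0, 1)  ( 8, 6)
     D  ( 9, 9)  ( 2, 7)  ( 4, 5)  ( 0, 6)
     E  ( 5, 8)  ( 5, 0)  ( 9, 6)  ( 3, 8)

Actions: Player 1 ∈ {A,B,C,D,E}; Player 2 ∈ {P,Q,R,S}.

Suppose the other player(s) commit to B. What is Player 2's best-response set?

u_2(P vs B) = 5
u_2(Q vs B) = 4
u_2(R vs B) = 3
u_2(S vs B) = 4
max payoff 5 at {P}

P2 best: {P}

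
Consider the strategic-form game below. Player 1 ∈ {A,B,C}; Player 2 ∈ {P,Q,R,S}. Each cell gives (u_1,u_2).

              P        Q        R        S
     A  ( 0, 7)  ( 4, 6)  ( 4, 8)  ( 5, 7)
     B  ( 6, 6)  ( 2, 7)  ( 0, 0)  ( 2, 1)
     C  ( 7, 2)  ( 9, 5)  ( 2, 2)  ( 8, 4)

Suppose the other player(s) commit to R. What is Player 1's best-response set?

u_1(A vs R) = 4
u_1(B vs R) = 0
u_1(C vs R) = 2
max payoff 4 at {A}

BR_1 = {A}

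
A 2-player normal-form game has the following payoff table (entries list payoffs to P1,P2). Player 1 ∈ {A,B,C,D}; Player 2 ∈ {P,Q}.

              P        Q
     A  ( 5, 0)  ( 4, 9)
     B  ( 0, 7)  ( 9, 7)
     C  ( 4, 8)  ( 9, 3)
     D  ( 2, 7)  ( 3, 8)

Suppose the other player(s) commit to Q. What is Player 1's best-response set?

u_1(A vs Q) = 4
u_1(B vs Q) = 9
u_1(C vs Q) = 9
u_1(D vs Q) = 3
max payoff 9 at {B,C}

argmax u_1 = {B,C}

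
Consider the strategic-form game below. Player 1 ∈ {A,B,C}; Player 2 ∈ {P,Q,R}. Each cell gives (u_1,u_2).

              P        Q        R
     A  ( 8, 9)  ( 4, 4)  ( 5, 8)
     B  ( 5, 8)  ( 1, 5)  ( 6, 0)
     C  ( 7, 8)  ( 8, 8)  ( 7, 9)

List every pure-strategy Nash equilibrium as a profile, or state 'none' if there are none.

NE set: (A,P), (C,R)

(A,P): NE
(A,Q): not NE [P1→C gives 8>4; P2→P gives 9>4]
(A,R): not NE [P1→C gives 7>5; P2→P gives 9>8]
(B,P): not NE [P1→A gives 8>5]
(B,Q): not NE [P1→C gives 8>1; P2→P gives 8>5]
(B,R): not NE [P1→C gives 7>6; P2→P gives 8>0]
(C,P): not NE [P1→A gives 8>7; P2→R gives 9>8]
(C,Q): not NE [P2→R gives 9>8]
(C,R): NE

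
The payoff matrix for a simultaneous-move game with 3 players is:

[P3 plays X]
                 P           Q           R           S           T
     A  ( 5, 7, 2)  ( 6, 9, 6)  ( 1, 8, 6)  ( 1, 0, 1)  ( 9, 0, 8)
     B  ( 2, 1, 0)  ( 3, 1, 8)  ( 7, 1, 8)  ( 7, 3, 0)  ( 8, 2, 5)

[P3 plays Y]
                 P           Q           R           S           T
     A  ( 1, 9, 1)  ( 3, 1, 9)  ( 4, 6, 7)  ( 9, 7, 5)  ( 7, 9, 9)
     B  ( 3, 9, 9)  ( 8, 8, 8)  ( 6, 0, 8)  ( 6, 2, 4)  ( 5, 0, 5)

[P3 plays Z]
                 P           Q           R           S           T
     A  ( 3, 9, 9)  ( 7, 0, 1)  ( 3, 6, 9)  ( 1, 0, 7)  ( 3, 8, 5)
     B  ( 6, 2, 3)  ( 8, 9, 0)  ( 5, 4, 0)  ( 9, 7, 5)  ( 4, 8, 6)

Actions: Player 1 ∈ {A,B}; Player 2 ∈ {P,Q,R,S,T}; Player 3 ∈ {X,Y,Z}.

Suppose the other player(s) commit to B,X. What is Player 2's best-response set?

BR_2 = {S}

u_2(P vs B,X) = 1
u_2(Q vs B,X) = 1
u_2(R vs B,X) = 1
u_2(S vs B,X) = 3
u_2(T vs B,X) = 2
max payoff 3 at {S}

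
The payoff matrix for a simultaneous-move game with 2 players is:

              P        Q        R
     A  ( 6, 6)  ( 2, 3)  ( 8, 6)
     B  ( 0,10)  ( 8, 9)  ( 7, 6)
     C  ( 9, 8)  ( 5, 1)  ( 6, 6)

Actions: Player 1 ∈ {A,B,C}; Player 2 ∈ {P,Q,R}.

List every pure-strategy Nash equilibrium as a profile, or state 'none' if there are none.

(A,P): not NE [P1→C gives 9>6]
(A,Q): not NE [P1→B gives 8>2; P2→R gives 6>3]
(A,R): NE
(B,P): not NE [P1→C gives 9>0]
(B,Q): not NE [P2→P gives 10>9]
(B,R): not NE [P1→A gives 8>7; P2→P gives 10>6]
(C,P): NE
(C,Q): not NE [P1→B gives 8>5; P2→P gives 8>1]
(C,R): not NE [P1→A gives 8>6; P2→P gives 8>6]

Nash profiles: (A,R), (C,P)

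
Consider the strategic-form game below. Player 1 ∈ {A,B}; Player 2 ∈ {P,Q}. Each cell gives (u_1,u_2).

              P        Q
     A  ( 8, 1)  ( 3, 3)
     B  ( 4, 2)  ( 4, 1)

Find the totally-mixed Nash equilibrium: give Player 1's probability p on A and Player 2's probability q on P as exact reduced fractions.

p=1/3, q=1/5

P1 indiff ⇒ q·8+(1-q)·3 = q·4+(1-q)·4 ⇒ q(4) = (1-q)(1) ⇒ q = 1/5
P2 indiff ⇒ p·1+(1-p)·2 = p·3+(1-p)·1 ⇒ p(-2) = (1-p)(-1) ⇒ p = 1/3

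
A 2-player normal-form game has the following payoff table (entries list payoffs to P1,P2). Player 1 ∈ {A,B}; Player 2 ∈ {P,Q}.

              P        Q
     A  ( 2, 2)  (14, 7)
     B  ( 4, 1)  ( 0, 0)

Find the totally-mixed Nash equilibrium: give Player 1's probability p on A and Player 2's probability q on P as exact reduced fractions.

P1 indiff ⇒ q·2+(1-q)·14 = q·4+(1-q)·0 ⇒ q(-2) = (1-q)(-14) ⇒ q = 7/8
P2 indiff ⇒ p·2+(1-p)·1 = p·7+(1-p)·0 ⇒ p(-5) = (1-p)(-1) ⇒ p = 1/6

(p,q) = (1/6, 7/8)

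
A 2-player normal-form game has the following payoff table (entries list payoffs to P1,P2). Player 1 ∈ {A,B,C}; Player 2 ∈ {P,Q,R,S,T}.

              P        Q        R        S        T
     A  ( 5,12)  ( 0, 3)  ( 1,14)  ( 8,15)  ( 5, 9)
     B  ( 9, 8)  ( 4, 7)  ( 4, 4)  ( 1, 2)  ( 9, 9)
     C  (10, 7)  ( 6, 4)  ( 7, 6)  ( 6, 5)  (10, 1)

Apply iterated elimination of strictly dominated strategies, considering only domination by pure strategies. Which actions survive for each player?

IESDS → P1:{A,C} P2:{P,R,S}

P1 drop B (C beats it: P:10>9 Q:6>4 R:7>4 S:6>1 T:10>9)
P2 drop Q (P beats it: A:12>3 C:7>4)
P2 drop T (P beats it: A:12>9 C:7>1)
P1→{A,C} P2→{P,R,S}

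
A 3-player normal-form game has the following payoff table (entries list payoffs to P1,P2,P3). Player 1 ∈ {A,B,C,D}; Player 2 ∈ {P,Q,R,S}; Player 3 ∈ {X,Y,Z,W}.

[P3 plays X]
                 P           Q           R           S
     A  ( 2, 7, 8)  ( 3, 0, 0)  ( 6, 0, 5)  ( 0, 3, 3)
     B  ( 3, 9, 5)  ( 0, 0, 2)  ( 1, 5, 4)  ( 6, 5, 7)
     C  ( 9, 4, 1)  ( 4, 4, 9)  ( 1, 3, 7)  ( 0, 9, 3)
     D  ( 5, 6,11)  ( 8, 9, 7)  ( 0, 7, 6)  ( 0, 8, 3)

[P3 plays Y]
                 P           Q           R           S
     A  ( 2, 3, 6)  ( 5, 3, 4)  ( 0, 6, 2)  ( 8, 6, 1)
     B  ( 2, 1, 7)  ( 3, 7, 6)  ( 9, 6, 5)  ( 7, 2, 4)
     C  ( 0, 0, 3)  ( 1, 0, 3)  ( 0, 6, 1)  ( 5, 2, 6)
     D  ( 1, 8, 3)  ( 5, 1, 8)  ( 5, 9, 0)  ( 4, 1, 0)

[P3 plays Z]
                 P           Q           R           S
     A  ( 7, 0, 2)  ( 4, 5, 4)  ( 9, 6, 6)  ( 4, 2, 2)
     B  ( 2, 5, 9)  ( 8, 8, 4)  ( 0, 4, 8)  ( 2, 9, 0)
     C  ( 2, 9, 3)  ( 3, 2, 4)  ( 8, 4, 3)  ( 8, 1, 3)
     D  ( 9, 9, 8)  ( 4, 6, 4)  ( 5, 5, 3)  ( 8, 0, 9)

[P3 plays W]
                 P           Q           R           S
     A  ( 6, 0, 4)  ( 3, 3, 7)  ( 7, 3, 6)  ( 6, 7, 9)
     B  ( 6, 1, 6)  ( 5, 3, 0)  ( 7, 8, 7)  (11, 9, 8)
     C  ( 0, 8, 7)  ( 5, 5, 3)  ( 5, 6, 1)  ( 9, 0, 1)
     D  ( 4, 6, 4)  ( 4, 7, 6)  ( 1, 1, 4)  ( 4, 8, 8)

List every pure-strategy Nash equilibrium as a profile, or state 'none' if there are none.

(A,P,X): not NE [P1→C gives 9>2]
(A,P,Y): not NE [P2→S gives 6>3; P3→X gives 8>6]
(A,P,Z): not NE [P1→D gives 9>7; P2→R gives 6>0; P3→X gives 8>2]
(A,P,W): not NE [P2→S gives 7>0; P3→X gives 8>4]
(A,Q,X): not NE [P1→D gives 8>3; P2→P gives 7>0; P3→W gives 7>0]
(A,Q,Y): not NE [P2→S gives 6>3; P3→W gives 7>4]
(A,Q,Z): not NE [P1→B gives 8>4; P2→R gives 6>5; P3→W gives 7>4]
(A,Q,W): not NE [P1→C gives 5>3; P2→S gives 7>3]
(A,R,X): not NE [P2→P gives 7>0; P3→W gives 6>5]
(A,R,Y): not NE [P1→B gives 9>0; P3→W gives 6>2]
(A,R,Z): NE
(A,R,W): not NE [P2→S gives 7>3]
(A,S,X): not NE [P1→B gives 6>0; P2→P gives 7>3; P3→W gives 9>3]
(A,S,Y): not NE [P3→W gives 9>1]
(A,S,Z): not NE [P1→D gives 8>4; P2→R gives 6>2; P3→W gives 9>2]
(A,S,W): not NE [P1→B gives 11>6]
(B,P,X): not NE [P1→C gives 9>3; P3→Z gives 9>5]
(B,P,Y): not NE [P2→Q gives 7>1; P3→Z gives 9>7]
(B,P,Z): not NE [P1→D gives 9>2; P2→S gives 9>5]
(B,P,W): not NE [P2→S gives 9>1; P3→Z gives 9>6]
(B,Q,X): not NE [P1→D gives 8>0; P2→P gives 9>0; P3→Y gives 6>2]
(B,Q,Y): not NE [P1→D gives 5>3]
(B,Q,Z): not NE [P2→S gives 9>8; P3→Y gives 6>4]
(B,Q,W): not NE [P2→S gives 9>3; P3→Y gives 6>0]
(B,R,X): not NE [P1→A gives 6>1; P2→P gives 9>5; P3→Z gives 8>4]
(B,R,Y): not NE [P2→Q gives 7>6; P3→Z gives 8>5]
(B,R,Z): not NE [P1→A gives 9>0; P2→S gives 9>4]
(B,R,W): not NE [P2→S gives 9>8; P3→Z gives 8>7]
(B,S,X): not NE [P2→P gives 9>5; P3→W gives 8>7]
(B,S,Y): not NE [P1→A gives 8>7; P2→Q gives 7>2; P3→W gives 8>4]
(B,S,Z): not NE [P1→D gives 8>2; P3→W gives 8>0]
(B,S,W): NE
(C,P,X): not NE [P2→S gives 9>4; P3→W gives 7>1]
(C,P,Y): not NE [P1→B gives 2>0; P2→R gives 6>0; P3→W gives 7>3]
(C,P,Z): not NE [P1→D gives 9>2; P3→W gives 7>3]
(C,P,W): not NE [P1→B gives 6>0]
(C,Q,X): not NE [P1→D gives 8>4; P2→S gives 9>4]
(C,Q,Y): not NE [P1→D gives 5>1; P2→R gives 6>0; P3→X gives 9>3]
(C,Q,Z): not NE [P1→B gives 8>3; P2→P gives 9>2; P3→X gives 9>4]
(C,Q,W): not NE [P2→P gives 8>5; P3→X gives 9>3]
(C,R,X): not NE [P1→A gives 6>1; P2→S gives 9>3]
(C,R,Y): not NE [P1→B gives 9>0; P3→X gives 7>1]
(C,R,Z): not NE [P1→A gives 9>8; P2→P gives 9>4; P3→X gives 7>3]
(C,R,W): not NE [P1→B gives 7>5; P2→P gives 8>6; P3→X gives 7>1]
(C,S,X): not NE [P1→B gives 6>0; P3→Y gives 6>3]
(C,S,Y): not NE [P1→A gives 8>5; P2→R gives 6>2]
(C,S,Z): not NE [P2→P gives 9>1; P3→Y gives 6>3]
(C,S,W): not NE [P1→B gives 11>9; P2→P gives 8>0; P3→Y gives 6>1]
(D,P,X): not NE [P1→C gives 9>5; P2→Q gives 9>6]
(D,P,Y): not NE [P1→B gives 2>1; P2→R gives 9>8; P3→X gives 11>3]
(D,P,Z): not NE [P3→X gives 11>8]
(D,P,W): not NE [P1→B gives 6>4; P2→S gives 8>6; P3→X gives 11>4]
(D,Q,X): not NE [P3→Y gives 8>7]
(D,Q,Y): not NE [P2→R gives 9>1]
(D,Q,Z): not NE [P1→B gives 8>4; P2→P gives 9>6; P3→Y gives 8>4]
(D,Q,W): not NE [P1→C gives 5>4; P2→S gives 8>7; P3→Y gives 8>6]
(D,R,X): not NE [P1→A gives 6>0; P2→Q gives 9>7]
(D,R,Y): not NE [P1→B gives 9>5; P3→X gives 6>0]
(D,R,Z): not NE [P1→A gives 9>5; P2→P gives 9>5; P3→X gives 6>3]
(D,R,W): not NE [P1→B gives 7>1; P2→S gives 8>1; P3→X gives 6>4]
(D,S,X): not NE [P1→B gives 6>0; P2→Q gives 9>8; P3→Z gives 9>3]
(D,S,Y): not NE [P1→A gives 8>4; P2→R gives 9>1; P3→Z gives 9>0]
(D,S,Z): not NE [P2→P gives 9>0]
(D,S,W): not NE [P1→B gives 11>4; P3→Z gives 9>8]

NE set: (A,R,Z), (B,S,W)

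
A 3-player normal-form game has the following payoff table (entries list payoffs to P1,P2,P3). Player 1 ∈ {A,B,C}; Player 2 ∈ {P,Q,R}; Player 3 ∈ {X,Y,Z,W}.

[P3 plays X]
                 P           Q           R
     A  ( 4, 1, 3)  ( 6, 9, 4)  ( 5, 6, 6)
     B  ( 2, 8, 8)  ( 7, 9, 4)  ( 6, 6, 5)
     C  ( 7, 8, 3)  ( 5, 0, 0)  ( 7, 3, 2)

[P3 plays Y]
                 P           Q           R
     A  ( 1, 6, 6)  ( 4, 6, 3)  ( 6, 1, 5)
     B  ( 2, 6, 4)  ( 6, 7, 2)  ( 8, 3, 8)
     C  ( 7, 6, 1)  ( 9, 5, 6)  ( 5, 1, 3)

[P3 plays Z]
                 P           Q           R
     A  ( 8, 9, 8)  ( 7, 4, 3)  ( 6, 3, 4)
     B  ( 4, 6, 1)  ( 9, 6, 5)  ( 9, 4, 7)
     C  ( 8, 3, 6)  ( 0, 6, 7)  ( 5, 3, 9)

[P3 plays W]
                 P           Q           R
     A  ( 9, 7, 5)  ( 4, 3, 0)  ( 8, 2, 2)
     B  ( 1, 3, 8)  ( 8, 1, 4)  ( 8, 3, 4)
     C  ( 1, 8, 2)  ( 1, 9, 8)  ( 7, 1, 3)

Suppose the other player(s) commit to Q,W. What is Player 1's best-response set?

u_1(A vs Q,W) = 4
u_1(B vs Q,W) = 8
u_1(C vs Q,W) = 1
max payoff 8 at {B}

BR_1 = {B}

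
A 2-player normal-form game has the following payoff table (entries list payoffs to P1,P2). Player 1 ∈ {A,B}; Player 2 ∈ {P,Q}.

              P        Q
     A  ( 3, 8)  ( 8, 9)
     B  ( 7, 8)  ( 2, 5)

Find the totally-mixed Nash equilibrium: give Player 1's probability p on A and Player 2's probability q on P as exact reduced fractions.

P1 indiff ⇒ q·3+(1-q)·8 = q·7+(1-q)·2 ⇒ q(-4) = (1-q)(-6) ⇒ q = 3/5
P2 indiff ⇒ p·8+(1-p)·8 = p·9+(1-p)·5 ⇒ p(-1) = (1-p)(-3) ⇒ p = 3/4

p=3/4, q=3/5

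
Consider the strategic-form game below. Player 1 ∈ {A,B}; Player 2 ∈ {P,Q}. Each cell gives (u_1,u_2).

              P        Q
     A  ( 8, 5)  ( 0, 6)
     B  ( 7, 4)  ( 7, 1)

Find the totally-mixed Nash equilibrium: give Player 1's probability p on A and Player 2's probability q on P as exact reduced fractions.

(p,q) = (3/4, 7/8)

P1 indiff ⇒ q·8+(1-q)·0 = q·7+(1-q)·7 ⇒ q(1) = (1-q)(7) ⇒ q = 7/8
P2 indiff ⇒ p·5+(1-p)·4 = p·6+(1-p)·1 ⇒ p(-1) = (1-p)(-3) ⇒ p = 3/4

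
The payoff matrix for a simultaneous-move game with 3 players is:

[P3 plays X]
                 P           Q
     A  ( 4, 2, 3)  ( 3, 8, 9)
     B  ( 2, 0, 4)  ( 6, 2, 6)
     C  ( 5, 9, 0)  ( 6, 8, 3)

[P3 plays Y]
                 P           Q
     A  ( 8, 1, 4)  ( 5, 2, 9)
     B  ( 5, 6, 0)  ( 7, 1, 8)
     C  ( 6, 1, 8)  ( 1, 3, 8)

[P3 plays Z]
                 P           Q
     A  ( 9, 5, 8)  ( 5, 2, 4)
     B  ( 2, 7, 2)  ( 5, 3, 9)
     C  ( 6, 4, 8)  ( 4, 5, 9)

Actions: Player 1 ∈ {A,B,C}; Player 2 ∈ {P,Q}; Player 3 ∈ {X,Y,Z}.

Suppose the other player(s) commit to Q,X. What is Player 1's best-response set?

u_1(A vs Q,X) = 3
u_1(B vs Q,X) = 6
u_1(C vs Q,X) = 6
max payoff 6 at {B,C}

argmax u_1 = {B,C}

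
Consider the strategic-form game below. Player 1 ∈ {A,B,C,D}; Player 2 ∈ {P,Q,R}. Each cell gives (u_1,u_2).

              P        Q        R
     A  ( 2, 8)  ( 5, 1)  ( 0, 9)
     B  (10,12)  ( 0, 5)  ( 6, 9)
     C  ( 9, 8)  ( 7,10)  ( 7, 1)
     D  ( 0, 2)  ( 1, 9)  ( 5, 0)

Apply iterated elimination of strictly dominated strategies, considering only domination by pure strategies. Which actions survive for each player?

Survivors P1:{B,C} P2:{P,Q}

P1 drop A (C beats it: P:9>2 Q:7>5 R:7>0)
P1 drop D (C beats it: P:9>0 Q:7>1 R:7>5)
P2 drop R (P beats it: B:12>9 C:8>1)
P1→{B,C} P2→{P,Q}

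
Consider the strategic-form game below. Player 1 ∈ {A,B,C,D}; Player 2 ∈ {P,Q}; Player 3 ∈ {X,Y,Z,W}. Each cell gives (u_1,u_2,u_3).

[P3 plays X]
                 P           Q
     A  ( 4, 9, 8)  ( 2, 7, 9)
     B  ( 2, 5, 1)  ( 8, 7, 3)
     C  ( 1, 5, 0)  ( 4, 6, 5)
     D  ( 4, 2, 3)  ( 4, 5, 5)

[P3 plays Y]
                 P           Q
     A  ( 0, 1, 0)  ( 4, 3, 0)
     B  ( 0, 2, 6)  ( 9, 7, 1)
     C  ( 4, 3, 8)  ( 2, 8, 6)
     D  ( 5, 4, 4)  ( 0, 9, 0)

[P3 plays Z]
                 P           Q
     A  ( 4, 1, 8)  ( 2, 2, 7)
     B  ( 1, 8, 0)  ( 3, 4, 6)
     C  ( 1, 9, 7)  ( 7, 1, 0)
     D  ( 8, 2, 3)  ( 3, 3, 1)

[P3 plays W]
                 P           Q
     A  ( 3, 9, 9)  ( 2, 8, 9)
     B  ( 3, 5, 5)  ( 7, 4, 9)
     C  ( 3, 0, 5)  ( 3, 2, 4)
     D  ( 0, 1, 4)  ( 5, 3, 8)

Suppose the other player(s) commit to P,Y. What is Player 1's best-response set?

BR_1 = {D}

u_1(A vs P,Y) = 0
u_1(B vs P,Y) = 0
u_1(C vs P,Y) = 4
u_1(D vs P,Y) = 5
max payoff 5 at {D}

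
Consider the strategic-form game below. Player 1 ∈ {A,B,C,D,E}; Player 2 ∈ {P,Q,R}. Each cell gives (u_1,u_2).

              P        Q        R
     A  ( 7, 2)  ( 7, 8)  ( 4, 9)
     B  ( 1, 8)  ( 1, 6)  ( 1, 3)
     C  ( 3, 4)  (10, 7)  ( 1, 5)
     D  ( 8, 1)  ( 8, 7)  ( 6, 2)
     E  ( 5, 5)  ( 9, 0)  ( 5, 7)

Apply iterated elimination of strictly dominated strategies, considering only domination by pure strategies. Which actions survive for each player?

P1 drop A (D beats it: P:8>7 Q:8>7 R:6>4)
P1 drop B (D beats it: P:8>1 Q:8>1 R:6>1)
P2 drop P (R beats it: C:5>4 D:2>1 E:7>5)
P1→{C,D,E} P2→{Q,R}

Remaining: P1:{C,D,E} P2:{Q,R}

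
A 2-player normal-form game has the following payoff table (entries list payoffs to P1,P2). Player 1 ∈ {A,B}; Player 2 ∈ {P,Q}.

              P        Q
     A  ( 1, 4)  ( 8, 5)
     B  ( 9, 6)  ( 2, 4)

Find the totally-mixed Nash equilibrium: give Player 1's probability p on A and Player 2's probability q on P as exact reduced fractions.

P1 indiff ⇒ q·1+(1-q)·8 = q·9+(1-q)·2 ⇒ q(-8) = (1-q)(-6) ⇒ q = 3/7
P2 indiff ⇒ p·4+(1-p)·6 = p·5+(1-p)·4 ⇒ p(-1) = (1-p)(-2) ⇒ p = 2/3

P1 mixes 2/3 on A; P2 mixes 3/7 on P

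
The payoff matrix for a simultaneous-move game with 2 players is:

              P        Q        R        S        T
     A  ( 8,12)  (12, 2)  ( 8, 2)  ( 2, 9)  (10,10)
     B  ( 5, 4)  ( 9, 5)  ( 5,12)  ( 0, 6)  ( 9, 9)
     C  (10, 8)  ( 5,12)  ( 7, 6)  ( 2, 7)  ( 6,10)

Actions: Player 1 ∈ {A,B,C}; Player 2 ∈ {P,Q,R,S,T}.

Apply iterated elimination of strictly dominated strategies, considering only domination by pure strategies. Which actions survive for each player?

P1 drop B (A beats it: P:8>5 Q:12>9 R:8>5 S:2>0 T:10>9)
P2 drop R (P beats it: A:12>2 C:8>6)
P2 drop S (P beats it: A:12>9 C:8>7)
P1→{A,C} P2→{P,Q,T}

IESDS → P1:{A,C} P2:{P,Q,T}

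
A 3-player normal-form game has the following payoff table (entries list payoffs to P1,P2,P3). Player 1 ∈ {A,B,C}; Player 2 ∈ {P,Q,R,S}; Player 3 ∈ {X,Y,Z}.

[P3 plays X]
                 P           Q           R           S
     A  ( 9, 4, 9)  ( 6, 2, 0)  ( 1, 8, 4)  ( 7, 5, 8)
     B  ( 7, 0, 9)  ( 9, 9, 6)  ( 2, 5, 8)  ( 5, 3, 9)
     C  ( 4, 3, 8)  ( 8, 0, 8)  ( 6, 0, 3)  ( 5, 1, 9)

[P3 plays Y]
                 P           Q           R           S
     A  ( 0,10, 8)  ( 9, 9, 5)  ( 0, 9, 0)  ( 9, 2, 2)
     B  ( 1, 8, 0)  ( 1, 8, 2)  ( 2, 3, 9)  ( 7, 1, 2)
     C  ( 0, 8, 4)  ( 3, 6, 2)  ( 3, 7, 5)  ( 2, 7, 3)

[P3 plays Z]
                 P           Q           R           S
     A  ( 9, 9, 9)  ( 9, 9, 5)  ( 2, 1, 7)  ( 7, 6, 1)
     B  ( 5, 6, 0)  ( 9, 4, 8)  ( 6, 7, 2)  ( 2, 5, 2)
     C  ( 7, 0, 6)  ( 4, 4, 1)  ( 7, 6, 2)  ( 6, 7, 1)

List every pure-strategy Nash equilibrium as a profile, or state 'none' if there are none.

NE set: (A,P,Z), (A,Q,Z)

(A,P,X): not NE [P2→R gives 8>4]
(A,P,Y): not NE [P1→B gives 1>0; P3→Z gives 9>8]
(A,P,Z): NE
(A,Q,X): not NE [P1→B gives 9>6; P2→R gives 8>2; P3→Z gives 5>0]
(A,Q,Y): not NE [P2→P gives 10>9]
(A,Q,Z): NE
(A,R,X): not NE [P1→C gives 6>1; P3→Z gives 7>4]
(A,R,Y): not NE [P1→C gives 3>0; P2→P gives 10>9; P3→Z gives 7>0]
(A,R,Z): not NE [P1→C gives 7>2; P2→Q gives 9>1]
(A,S,X): not NE [P2→R gives 8>5]
(A,S,Y): not NE [P2→P gives 10>2; P3→X gives 8>2]
(A,S,Z): not NE [P2→Q gives 9>6; P3→X gives 8>1]
(B,P,X): not NE [P1→A gives 9>7; P2→Q gives 9>0]
(B,P,Y): not NE [P3→X gives 9>0]
(B,P,Z): not NE [P1→A gives 9>5; P2→R gives 7>6; P3→X gives 9>0]
(B,Q,X): not NE [P3→Z gives 8>6]
(B,Q,Y): not NE [P1→A gives 9>1; P3→Z gives 8>2]
(B,Q,Z): not NE [P2→R gives 7>4]
(B,R,X): not NE [P1→C gives 6>2; P2→Q gives 9>5; P3→Y gives 9>8]
(B,R,Y): not NE [P1→C gives 3>2; P2→Q gives 8>3]
(B,R,Z): not NE [P1→C gives 7>6; P3→Y gives 9>2]
(B,S,X): not NE [P1→A gives 7>5; P2→Q gives 9>3]
(B,S,Y): not NE [P1→A gives 9>7; P2→Q gives 8>1; P3→X gives 9>2]
(B,S,Z): not NE [P1→A gives 7>2; P2→R gives 7>5; P3→X gives 9>2]
(C,P,X): not NE [P1→A gives 9>4]
(C,P,Y): not NE [P1→B gives 1>0; P3→X gives 8>4]
(C,P,Z): not NE [P1→A gives 9>7; P2→S gives 7>0; P3→X gives 8>6]
(C,Q,X): not NE [P1→B gives 9>8; P2→P gives 3>0]
(C,Q,Y): not NE [P1→A gives 9>3; P2→P gives 8>6; P3→X gives 8>2]
(C,Q,Z): not NE [P1→B gives 9>4; P2→S gives 7>4; P3→X gives 8>1]
(C,R,X): not NE [P2→P gives 3>0; P3→Y gives 5>3]
(C,R,Y): not NE [P2→P gives 8>7]
(C,R,Z): not NE [P2→S gives 7>6; P3→Y gives 5>2]
(C,S,X): not NE [P1→A gives 7>5; P2→P gives 3>1]
(C,S,Y): not NE [P1→A gives 9>2; P2→P gives 8>7; P3→X gives 9>3]
(C,S,Z): not NE [P1→A gives 7>6; P3→X gives 9>1]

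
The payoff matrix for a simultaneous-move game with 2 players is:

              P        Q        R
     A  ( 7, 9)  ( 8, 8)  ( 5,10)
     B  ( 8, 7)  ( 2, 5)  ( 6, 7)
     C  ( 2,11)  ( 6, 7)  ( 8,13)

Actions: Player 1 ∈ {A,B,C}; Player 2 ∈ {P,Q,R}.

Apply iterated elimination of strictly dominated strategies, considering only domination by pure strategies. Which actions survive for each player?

P2 drop Q (P beats it: A:9>8 B:7>5 C:11>7)
P1 drop A (B beats it: P:8>7 R:6>5)
P1→{B,C} P2→{P,R}

Survivors P1:{B,C} P2:{P,R}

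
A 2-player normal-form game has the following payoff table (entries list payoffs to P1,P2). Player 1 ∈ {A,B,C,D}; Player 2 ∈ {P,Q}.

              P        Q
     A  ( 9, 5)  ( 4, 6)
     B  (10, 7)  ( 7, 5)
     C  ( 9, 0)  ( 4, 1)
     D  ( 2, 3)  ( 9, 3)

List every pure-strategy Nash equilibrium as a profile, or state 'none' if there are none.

(A,P): not NE [P1→B gives 10>9; P2→Q gives 6>5]
(A,Q): not NE [P1→D gives 9>4]
(B,P): NE
(B,Q): not NE [P1→D gives 9>7; P2→P gives 7>5]
(C,P): not NE [P1→B gives 10>9; P2→Q gives 1>0]
(C,Q): not NE [P1→D gives 9>4]
(D,P): not NE [P1→B gives 10>2]
(D,Q): NE

Nash profiles: (B,P), (D,Q)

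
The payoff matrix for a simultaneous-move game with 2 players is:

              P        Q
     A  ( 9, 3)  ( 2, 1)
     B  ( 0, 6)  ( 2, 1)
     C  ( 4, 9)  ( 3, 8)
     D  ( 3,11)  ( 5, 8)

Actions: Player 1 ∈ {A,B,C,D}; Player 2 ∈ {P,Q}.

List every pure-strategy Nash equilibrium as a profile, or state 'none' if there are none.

PSNE = {(A,P)}

(A,P): NE
(A,Q): not NE [P1→D gives 5>2; P2→P gives 3>1]
(B,P): not NE [P1→A gives 9>0]
(B,Q): not NE [P1→D gives 5>2; P2→P gives 6>1]
(C,P): not NE [P1→A gives 9>4]
(C,Q): not NE [P1→D gives 5>3; P2→P gives 9>8]
(D,P): not NE [P1→A gives 9>3]
(D,Q): not NE [P2→P gives 11>8]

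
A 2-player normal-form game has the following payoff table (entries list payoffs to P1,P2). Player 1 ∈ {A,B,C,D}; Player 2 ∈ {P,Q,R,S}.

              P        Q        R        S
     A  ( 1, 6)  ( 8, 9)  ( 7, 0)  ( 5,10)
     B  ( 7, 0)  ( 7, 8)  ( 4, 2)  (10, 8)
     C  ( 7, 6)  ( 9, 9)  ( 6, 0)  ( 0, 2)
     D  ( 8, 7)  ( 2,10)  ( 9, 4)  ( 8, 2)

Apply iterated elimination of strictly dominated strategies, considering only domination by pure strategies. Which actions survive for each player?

IESDS → P1:{A,B,C} P2:{Q,S}

P2 drop P (Q beats it: A:9>6 B:8>0 C:9>6 D:10>7)
P2 drop R (Q beats it: A:9>0 B:8>2 C:9>0 D:10>4)
P1 drop D (B beats it: Q:7>2 S:10>8)
P1→{A,B,C} P2→{Q,S}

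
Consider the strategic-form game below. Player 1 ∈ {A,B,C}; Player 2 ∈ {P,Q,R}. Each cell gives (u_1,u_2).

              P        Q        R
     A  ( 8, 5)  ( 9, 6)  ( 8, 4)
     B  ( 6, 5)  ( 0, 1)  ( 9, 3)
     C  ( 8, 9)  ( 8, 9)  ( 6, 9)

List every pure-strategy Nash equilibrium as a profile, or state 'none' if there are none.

Nash profiles: (A,Q), (C,P)

(A,P): not NE [P2→Q gives 6>5]
(A,Q): NE
(A,R): not NE [P1→B gives 9>8; P2→Q gives 6>4]
(B,P): not NE [P1→C gives 8>6]
(B,Q): not NE [P1→A gives 9>0; P2→P gives 5>1]
(B,R): not NE [P2→P gives 5>3]
(C,P): NE
(C,Q): not NE [P1→A gives 9>8]
(C,R): not NE [P1→B gives 9>6]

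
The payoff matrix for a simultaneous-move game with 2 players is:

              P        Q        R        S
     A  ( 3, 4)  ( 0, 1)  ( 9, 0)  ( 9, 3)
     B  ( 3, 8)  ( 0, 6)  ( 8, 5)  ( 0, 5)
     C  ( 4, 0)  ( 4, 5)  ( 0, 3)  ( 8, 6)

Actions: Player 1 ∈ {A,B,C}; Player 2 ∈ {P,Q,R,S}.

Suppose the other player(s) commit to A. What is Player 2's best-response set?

u_2(P vs A) = 4
u_2(Q vs A) = 1
u_2(R vs A) = 0
u_2(S vs A) = 3
max payoff 4 at {P}

P2 best: {P}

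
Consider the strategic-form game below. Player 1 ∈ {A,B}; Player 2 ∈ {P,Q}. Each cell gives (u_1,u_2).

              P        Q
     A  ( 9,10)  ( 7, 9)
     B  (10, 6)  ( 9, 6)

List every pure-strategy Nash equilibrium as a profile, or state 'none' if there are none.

(A,P): not NE [P1→B gives 10>9]
(A,Q): not NE [P1→B gives 9>7; P2→P gives 10>9]
(B,P): NE
(B,Q): NE

Nash profiles: (B,P), (B,Q)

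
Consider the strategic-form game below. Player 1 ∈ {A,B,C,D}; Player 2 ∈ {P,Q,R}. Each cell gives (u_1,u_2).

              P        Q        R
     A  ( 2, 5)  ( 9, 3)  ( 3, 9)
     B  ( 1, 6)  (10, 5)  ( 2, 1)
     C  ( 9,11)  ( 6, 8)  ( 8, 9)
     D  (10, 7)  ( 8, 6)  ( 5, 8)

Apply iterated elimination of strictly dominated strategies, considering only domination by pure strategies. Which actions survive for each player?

Remaining: P1:{C,D} P2:{P,R}

P2 drop Q (P beats it: A:5>3 B:6>5 C:11>8 D:7>6)
P1 drop A (C beats it: P:9>2 R:8>3)
P1 drop B (C beats it: P:9>1 R:8>2)
P1→{C,D} P2→{P,R}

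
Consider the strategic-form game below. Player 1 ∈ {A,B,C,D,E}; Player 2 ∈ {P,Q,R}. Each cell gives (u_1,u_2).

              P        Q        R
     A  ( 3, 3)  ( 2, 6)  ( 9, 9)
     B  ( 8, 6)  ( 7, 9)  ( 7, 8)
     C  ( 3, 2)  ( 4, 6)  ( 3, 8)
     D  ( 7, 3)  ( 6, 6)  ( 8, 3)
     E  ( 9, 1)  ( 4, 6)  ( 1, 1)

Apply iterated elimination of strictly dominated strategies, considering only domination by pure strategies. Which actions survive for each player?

P1 drop C (B beats it: P:8>3 Q:7>4 R:7>3)
P2 drop P (Q beats it: A:6>3 B:9>6 D:6>3 E:6>1)
P1 drop E (B beats it: Q:7>4 R:7>1)
P1→{A,B,D} P2→{Q,R}

Remaining: P1:{A,B,D} P2:{Q,R}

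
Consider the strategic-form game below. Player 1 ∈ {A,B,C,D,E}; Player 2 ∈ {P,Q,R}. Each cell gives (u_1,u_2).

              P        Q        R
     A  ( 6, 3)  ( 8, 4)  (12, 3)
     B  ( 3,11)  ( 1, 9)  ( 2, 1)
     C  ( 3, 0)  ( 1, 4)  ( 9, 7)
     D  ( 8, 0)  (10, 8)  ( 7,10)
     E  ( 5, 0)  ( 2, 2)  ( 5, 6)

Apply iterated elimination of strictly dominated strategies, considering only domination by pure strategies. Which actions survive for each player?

IESDS → P1:{A,D} P2:{Q,R}

P1 drop B (A beats it: P:6>3 Q:8>1 R:12>2)
P1 drop C (A beats it: P:6>3 Q:8>1 R:12>9)
P1 drop E (A beats it: P:6>5 Q:8>2 R:12>5)
P2 drop P (Q beats it: A:4>3 D:8>0)
P1→{A,D} P2→{Q,R}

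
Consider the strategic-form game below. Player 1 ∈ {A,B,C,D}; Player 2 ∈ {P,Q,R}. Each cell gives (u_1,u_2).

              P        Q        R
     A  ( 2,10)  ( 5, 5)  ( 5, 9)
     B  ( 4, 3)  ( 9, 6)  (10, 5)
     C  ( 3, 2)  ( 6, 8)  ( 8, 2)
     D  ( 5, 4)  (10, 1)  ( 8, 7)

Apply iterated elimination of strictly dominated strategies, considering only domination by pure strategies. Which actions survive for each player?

P1 drop A (B beats it: P:4>2 Q:9>5 R:10>5)
P1 drop C (B beats it: P:4>3 Q:9>6 R:10>8)
P2 drop P (R beats it: B:5>3 D:7>4)
P1→{B,D} P2→{Q,R}

Survivors P1:{B,D} P2:{Q,R}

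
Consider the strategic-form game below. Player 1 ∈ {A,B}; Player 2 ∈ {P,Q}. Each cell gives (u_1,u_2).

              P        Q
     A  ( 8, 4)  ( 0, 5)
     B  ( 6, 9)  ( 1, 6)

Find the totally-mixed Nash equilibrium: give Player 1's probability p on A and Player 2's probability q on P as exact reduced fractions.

p=3/4, q=1/3

P1 indiff ⇒ q·8+(1-q)·0 = q·6+(1-q)·1 ⇒ q(2) = (1-q)(1) ⇒ q = 1/3
P2 indiff ⇒ p·4+(1-p)·9 = p·5+(1-p)·6 ⇒ p(-1) = (1-p)(-3) ⇒ p = 3/4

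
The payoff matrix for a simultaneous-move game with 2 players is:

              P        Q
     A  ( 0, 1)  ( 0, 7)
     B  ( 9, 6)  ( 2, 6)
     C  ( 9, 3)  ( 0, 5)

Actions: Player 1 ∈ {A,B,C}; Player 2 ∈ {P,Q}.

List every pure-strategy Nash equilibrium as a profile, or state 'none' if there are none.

(A,P): not NE [P1→C gives 9>0; P2→Q gives 7>1]
(A,Q): not NE [P1→B gives 2>0]
(B,P): NE
(B,Q): NE
(C,P): not NE [P2→Q gives 5>3]
(C,Q): not NE [P1→B gives 2>0]

Nash profiles: (B,P), (B,Q)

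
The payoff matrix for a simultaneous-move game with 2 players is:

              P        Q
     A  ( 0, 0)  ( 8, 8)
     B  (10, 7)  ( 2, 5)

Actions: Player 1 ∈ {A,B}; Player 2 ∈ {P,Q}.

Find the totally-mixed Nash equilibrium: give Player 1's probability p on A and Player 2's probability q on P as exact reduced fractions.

p=1/5, q=3/8

P1 indiff ⇒ q·0+(1-q)·8 = q·10+(1-q)·2 ⇒ q(-10) = (1-q)(-6) ⇒ q = 3/8
P2 indiff ⇒ p·0+(1-p)·7 = p·8+(1-p)·5 ⇒ p(-8) = (1-p)(-2) ⇒ p = 1/5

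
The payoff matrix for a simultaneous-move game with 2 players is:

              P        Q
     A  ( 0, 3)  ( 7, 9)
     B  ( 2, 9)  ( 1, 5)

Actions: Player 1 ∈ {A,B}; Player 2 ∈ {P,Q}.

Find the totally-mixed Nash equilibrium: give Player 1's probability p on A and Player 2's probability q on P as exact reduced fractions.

P1 indiff ⇒ q·0+(1-q)·7 = q·2+(1-q)·1 ⇒ q(-2) = (1-q)(-6) ⇒ q = 3/4
P2 indiff ⇒ p·3+(1-p)·9 = p·9+(1-p)·5 ⇒ p(-6) = (1-p)(-4) ⇒ p = 2/5

P1 mixes 2/5 on A; P2 mixes 3/4 on P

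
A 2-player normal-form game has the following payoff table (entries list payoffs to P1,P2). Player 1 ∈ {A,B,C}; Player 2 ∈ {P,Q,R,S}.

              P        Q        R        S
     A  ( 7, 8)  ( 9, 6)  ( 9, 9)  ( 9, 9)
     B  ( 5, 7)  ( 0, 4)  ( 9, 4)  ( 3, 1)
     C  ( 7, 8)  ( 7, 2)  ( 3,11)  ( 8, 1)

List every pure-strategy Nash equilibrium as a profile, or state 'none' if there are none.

(A,P): not NE [P2→S gives 9>8]
(A,Q): not NE [P2→S gives 9>6]
(A,R): NE
(A,S): NE
(B,P): not NE [P1→C gives 7>5]
(B,Q): not NE [P1→A gives 9>0; P2→P gives 7>4]
(B,R): not NE [P2→P gives 7>4]
(B,S): not NE [P1→A gives 9>3; P2→P gives 7>1]
(C,P): not NE [P2→R gives 11>8]
(C,Q): not NE [P1→A gives 9>7; P2→R gives 11>2]
(C,R): not NE [P1→B gives 9>3]
(C,S): not NE [P1→A gives 9>8; P2→R gives 11>1]

NE set: (A,R), (A,S)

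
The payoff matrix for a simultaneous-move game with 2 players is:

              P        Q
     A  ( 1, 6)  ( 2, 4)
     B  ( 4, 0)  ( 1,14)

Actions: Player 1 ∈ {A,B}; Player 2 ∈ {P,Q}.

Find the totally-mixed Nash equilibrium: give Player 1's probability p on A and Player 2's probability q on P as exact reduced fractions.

P1 indiff ⇒ q·1+(1-q)·2 = q·4+(1-q)·1 ⇒ q(-3) = (1-q)(-1) ⇒ q = 1/4
P2 indiff ⇒ p·6+(1-p)·0 = p·4+(1-p)·14 ⇒ p(2) = (1-p)(14) ⇒ p = 7/8

p=7/8, q=1/4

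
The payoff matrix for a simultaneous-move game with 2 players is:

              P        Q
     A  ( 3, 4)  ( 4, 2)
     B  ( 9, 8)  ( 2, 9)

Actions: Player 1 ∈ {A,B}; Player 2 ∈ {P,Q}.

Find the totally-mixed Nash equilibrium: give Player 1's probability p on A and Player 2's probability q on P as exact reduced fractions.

P1 indiff ⇒ q·3+(1-q)·4 = q·9+(1-q)·2 ⇒ q(-6) = (1-q)(-2) ⇒ q = 1/4
P2 indiff ⇒ p·4+(1-p)·8 = p·2+(1-p)·9 ⇒ p(2) = (1-p)(1) ⇒ p = 1/3

(p,q) = (1/3, 1/4)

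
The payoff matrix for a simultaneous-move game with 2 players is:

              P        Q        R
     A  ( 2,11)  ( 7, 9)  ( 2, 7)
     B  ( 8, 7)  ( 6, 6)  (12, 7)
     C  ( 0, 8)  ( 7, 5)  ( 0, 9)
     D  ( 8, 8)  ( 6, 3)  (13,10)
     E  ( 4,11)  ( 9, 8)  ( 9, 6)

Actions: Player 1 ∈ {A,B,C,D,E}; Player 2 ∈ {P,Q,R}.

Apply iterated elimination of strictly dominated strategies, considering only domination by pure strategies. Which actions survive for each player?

P1 drop A (E beats it: P:4>2 Q:9>7 R:9>2)
P1 drop C (E beats it: P:4>0 Q:9>7 R:9>0)
P2 drop Q (P beats it: B:7>6 D:8>3 E:11>8)
P1 drop E (B beats it: P:8>4 R:12>9)
P1→{B,D} P2→{P,R}

Survivors P1:{B,D} P2:{P,R}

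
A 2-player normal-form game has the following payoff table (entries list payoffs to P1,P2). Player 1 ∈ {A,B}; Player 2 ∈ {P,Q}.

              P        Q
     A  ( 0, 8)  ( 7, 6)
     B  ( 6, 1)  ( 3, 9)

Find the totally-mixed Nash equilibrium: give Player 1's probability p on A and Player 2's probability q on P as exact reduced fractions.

P1 indiff ⇒ q·0+(1-q)·7 = q·6+(1-q)·3 ⇒ q(-6) = (1-q)(-4) ⇒ q = 2/5
P2 indiff ⇒ p·8+(1-p)·1 = p·6+(1-p)·9 ⇒ p(2) = (1-p)(8) ⇒ p = 4/5

p=4/5, q=2/5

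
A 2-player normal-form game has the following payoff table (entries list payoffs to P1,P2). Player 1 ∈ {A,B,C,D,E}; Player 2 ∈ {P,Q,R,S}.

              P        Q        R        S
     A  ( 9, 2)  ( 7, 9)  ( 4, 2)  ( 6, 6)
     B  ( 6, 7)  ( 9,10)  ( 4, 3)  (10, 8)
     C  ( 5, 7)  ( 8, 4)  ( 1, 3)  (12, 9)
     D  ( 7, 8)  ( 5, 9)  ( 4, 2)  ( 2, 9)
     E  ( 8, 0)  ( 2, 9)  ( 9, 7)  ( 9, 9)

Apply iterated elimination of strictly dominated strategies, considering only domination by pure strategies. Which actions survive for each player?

Survivors P1:{B,C} P2:{Q,S}

P2 drop P (S beats it: A:6>2 B:8>7 C:9>7 D:9>8 E:9>0)
P2 drop R (Q beats it: A:9>2 B:10>3 C:4>3 D:9>2 E:9>7)
P1 drop A (B beats it: Q:9>7 S:10>6)
P1 drop D (B beats it: Q:9>5 S:10>2)
P1 drop E (B beats it: Q:9>2 S:10>9)
P1→{B,C} P2→{Q,S}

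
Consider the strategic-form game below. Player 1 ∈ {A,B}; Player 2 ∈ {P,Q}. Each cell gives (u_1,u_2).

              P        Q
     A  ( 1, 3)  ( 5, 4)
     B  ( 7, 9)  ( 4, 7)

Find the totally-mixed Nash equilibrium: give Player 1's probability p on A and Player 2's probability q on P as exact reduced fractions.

(p,q) = (2/3, 1/7)

P1 indiff ⇒ q·1+(1-q)·5 = q·7+(1-q)·4 ⇒ q(-6) = (1-q)(-1) ⇒ q = 1/7
P2 indiff ⇒ p·3+(1-p)·9 = p·4+(1-p)·7 ⇒ p(-1) = (1-p)(-2) ⇒ p = 2/3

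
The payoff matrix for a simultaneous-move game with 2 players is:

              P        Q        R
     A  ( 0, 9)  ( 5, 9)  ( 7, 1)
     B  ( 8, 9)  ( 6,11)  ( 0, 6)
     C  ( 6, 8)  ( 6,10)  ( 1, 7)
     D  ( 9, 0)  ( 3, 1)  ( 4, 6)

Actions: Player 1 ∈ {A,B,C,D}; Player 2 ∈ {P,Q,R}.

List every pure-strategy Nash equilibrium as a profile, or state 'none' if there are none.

(A,P): not NE [P1→D gives 9>0]
(A,Q): not NE [P1→C gives 6>5]
(A,R): not NE [P2→Q gives 9>1]
(B,P): not NE [P1→D gives 9>8; P2→Q gives 11>9]
(B,Q): NE
(B,R): not NE [P1→A gives 7>0; P2→Q gives 11>6]
(C,P): not NE [P1→D gives 9>6; P2→Q gives 10>8]
(C,Q): NE
(C,R): not NE [P1→A gives 7>1; P2→Q gives 10>7]
(D,P): not NE [P2→R gives 6>0]
(D,Q): not NE [P1→C gives 6>3; P2→R gives 6>1]
(D,R): not NE [P1→A gives 7>4]

NE set: (B,Q), (C,Q)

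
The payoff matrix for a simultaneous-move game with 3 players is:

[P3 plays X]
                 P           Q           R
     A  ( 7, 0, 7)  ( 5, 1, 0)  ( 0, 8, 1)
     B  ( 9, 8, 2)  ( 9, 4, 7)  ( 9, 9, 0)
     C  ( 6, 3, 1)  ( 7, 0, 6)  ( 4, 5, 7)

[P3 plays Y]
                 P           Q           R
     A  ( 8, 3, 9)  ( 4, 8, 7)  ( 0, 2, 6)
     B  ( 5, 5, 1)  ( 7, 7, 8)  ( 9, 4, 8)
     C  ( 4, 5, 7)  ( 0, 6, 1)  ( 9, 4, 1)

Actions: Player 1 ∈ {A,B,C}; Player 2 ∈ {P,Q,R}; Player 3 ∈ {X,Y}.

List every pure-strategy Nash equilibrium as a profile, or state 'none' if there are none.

Nash profiles: (B,Q,Y)

(A,P,X): not NE [P1→B gives 9>7; P2→R gives 8>0; P3→Y gives 9>7]
(A,P,Y): not NE [P2→Q gives 8>3]
(A,Q,X): not NE [P1→B gives 9>5; P2→R gives 8>1; P3→Y gives 7>0]
(A,Q,Y): not NE [P1→B gives 7>4]
(A,R,X): not NE [P1→B gives 9>0; P3→Y gives 6>1]
(A,R,Y): not NE [P1→C gives 9>0; P2→Q gives 8>2]
(B,P,X): not NE [P2→R gives 9>8]
(B,P,Y): not NE [P1→A gives 8>5; P2→Q gives 7>5; P3→X gives 2>1]
(B,Q,X): not NE [P2→R gives 9>4; P3→Y gives 8>7]
(B,Q,Y): NE
(B,R,X): not NE [P3→Y gives 8>0]
(B,R,Y): not NE [P2→Q gives 7>4]
(C,P,X): not NE [P1→B gives 9>6; P2→R gives 5>3; P3→Y gives 7>1]
(C,P,Y): not NE [P1→A gives 8>4; P2→Q gives 6>5]
(C,Q,X): not NE [P1→B gives 9>7; P2→R gives 5>0]
(C,Q,Y): not NE [P1→B gives 7>0; P3→X gives 6>1]
(C,R,X): not NE [P1→B gives 9>4]
(C,R,Y): not NE [P2→Q gives 6>4; P3→X gives 7>1]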